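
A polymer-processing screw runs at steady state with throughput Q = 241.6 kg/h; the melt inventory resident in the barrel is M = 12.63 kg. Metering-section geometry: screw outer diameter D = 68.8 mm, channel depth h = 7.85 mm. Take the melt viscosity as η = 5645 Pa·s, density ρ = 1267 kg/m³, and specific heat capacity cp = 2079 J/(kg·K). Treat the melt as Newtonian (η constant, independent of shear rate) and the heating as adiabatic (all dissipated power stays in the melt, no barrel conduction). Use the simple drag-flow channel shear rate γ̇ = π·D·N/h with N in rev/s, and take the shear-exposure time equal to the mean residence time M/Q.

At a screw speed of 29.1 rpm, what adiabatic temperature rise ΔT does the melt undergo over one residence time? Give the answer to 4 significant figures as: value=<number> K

Throughput in SI: Q_s = 241.6 kg/h ÷ 3600 s/h = 0.0671111 kg/s
t_res = M / Q_s = 12.63 / 0.0671111 = 188.195 s
Convert to SI: D = 0.0688 m, h = 0.00785 m, N = 29.1/60 = 0.485 rev/s
γ̇ = π D N / h = (π)(0.0688)(0.485) / 0.00785 = 13.354 s⁻¹
ΔT = η·γ̇²·t_res / (ρ·cp) = 5645 · (13.354)² · 188.195 / (1267 · 2079) = 71.9221 K

value=71.92 K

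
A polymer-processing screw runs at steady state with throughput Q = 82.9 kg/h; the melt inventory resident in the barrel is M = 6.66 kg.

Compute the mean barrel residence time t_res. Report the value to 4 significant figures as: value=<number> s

Q_s = Q / 3600 = 82.9 / 3600 = 0.0230278 kg/s
t_res = M / Q_s = 6.66 / 0.0230278 = 289.216 s

value=289.2 s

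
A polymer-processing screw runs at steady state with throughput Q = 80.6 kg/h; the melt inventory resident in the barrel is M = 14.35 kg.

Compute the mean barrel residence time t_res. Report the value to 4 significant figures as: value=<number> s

Throughput in SI: Q_s = 80.6 kg/h ÷ 3600 s/h = 0.0223889 kg/s
Mean residence time: t_res = M/Q_s = 14.35 kg / 0.0223889 kg/s = 640.943 s

value=640.9 s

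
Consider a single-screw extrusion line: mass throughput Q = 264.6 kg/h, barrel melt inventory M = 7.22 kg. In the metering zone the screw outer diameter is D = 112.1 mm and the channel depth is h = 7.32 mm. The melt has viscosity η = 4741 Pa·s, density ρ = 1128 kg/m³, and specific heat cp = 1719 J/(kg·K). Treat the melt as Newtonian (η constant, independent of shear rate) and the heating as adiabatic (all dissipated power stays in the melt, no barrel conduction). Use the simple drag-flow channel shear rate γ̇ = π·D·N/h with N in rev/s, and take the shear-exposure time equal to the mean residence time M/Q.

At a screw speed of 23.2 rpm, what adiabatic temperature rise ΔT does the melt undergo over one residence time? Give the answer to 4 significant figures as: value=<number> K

value=83.12 K

Q_s = Q / 3600 = 264.6 / 3600 = 0.0735 kg/s
t_res = M / Q_s = 7.22 ÷ 0.0735 = 98.2313 s
D = 112.1 mm = 0.1121 m;  h = 7.32 mm = 0.00732 m;  N = 23.2 rpm / 60 = 0.386667 rev/s
Shear rate: γ̇ = πDN/h = π·0.1121·0.386667/0.00732 = 18.6029 s⁻¹
Adiabatic rise: ΔT = η γ̇² t_res / (ρ cp) = 4741·(18.6029)²·98.2313 / (1128·1719) = 83.1184 K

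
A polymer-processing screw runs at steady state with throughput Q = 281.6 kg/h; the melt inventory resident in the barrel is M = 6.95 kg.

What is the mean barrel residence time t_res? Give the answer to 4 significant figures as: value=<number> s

value=88.85 s

Q_s = Q / 3600 = 281.6 / 3600 = 0.0782222 kg/s
t_res = M / Q_s = 6.95 / 0.0782222 = 88.8494 s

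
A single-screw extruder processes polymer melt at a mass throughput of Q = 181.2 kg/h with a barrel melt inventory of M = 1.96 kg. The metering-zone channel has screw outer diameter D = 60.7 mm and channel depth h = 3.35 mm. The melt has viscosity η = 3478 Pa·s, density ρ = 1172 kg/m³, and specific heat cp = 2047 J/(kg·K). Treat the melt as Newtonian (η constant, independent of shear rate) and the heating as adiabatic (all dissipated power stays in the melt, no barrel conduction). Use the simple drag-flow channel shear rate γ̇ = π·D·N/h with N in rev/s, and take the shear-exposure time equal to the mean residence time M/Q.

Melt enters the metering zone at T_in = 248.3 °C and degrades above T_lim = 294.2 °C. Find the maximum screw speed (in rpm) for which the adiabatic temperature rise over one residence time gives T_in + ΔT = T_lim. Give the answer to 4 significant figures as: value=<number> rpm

value=30.06 rpm

Convert throughput: Q = 181.2 kg/h = 181.2/3600 = 0.0503333 kg/s
t_res = M / Q_s = 1.96 / 0.0503333 = 38.9404 s
D = 60.7 mm = 0.0607 m;  h = 3.35 mm = 0.00335 m
Allowable rise: ΔT_a = T_lim − T_in = 294.2 − 248.3 = 45.9 K
γ̇_max² = ΔT_a·ρ·cp/(η·t_res) = 45.9·1172·2047/(3478·38.9404) = 813.07 s⁻²
γ̇_max = √813.07 = 28.5144 s⁻¹
N_max = γ̇_max·h / (π·D) = 28.5144 · 0.00335 / (π · 0.0607) = 0.500922 rev/s = 30.0553 rpm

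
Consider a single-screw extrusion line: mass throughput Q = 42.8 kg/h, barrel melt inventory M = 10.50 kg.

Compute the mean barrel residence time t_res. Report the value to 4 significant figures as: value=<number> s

value=883.2 s

Throughput in SI: Q_s = 42.8 kg/h ÷ 3600 s/h = 0.0118889 kg/s
t_res = M / Q_s = 10.50 / 0.0118889 = 883.178 s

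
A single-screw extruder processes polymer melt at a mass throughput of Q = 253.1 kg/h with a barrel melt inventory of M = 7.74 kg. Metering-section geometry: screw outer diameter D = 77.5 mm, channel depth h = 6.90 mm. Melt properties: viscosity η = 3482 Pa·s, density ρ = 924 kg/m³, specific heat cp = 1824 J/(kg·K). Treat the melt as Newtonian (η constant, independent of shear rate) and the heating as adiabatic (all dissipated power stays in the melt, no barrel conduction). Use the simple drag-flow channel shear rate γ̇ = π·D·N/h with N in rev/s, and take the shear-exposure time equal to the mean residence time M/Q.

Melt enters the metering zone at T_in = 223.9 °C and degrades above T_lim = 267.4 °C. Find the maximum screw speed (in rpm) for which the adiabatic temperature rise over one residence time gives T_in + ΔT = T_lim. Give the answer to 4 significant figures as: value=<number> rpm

value=23.52 rpm

Convert throughput: Q = 253.1 kg/h = 253.1/3600 = 0.0703056 kg/s
t_res = M / Q_s = 7.74 / 0.0703056 = 110.091 s
D = 77.5 mm = 0.0775 m;  h = 6.90 mm = 0.0069 m
ΔT_a = T_lim − T_in = 267.4 °C − 223.9 °C = 43.5 K
γ̇_max² = ΔT_a·ρ·cp / (η·t_res) = [43.5 × 924 × 1824] / [3482 × 110.091] = 191.252 s⁻²
Take the square root: γ̇_max = √(191.252) = 13.8294 s⁻¹
N_max = γ̇_max h / (πD) = 13.8294·0.0069/(π·0.0775) = 0.391923 rev/s → ×60 = 23.5154 rpm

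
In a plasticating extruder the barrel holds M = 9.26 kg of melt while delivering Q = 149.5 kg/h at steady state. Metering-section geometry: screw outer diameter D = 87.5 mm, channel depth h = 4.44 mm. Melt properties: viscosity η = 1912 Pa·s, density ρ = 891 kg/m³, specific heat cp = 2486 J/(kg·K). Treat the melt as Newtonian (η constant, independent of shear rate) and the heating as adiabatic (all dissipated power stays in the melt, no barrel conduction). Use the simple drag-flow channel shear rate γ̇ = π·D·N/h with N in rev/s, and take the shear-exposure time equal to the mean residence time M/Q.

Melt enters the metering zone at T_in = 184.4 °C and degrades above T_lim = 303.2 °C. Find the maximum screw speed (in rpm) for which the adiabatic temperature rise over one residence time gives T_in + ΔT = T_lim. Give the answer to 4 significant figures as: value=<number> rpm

value=24.08 rpm

Convert throughput: Q = 149.5 kg/h = 149.5/3600 = 0.0415278 kg/s
t_res = M / Q_s = 9.26 / 0.0415278 = 222.983 s
D = 87.5 mm = 0.0875 m;  h = 4.44 mm = 0.00444 m
Allowable rise: ΔT_a = T_lim − T_in = 303.2 − 184.4 = 118.8 K
γ̇_max² = ΔT_a·ρ·cp/(η·t_res) = 118.8·891·2486/(1912·222.983) = 617.213 s⁻²
Take the square root: γ̇_max = √(617.213) = 24.8438 s⁻¹
N_max = γ̇_max h / (πD) = 24.8438·0.00444/(π·0.0875) = 0.401275 rev/s → ×60 = 24.0765 rpm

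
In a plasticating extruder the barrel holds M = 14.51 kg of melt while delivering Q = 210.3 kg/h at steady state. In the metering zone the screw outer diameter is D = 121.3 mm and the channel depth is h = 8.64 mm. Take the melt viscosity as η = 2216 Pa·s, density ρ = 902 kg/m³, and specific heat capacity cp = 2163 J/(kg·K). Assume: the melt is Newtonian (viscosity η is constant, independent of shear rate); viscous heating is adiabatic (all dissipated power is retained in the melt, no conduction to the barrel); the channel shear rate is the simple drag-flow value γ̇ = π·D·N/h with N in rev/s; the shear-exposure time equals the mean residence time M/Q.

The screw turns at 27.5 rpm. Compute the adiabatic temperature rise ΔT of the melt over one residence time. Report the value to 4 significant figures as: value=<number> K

Convert throughput: Q = 210.3 kg/h = 210.3/3600 = 0.0584167 kg/s
Mean residence time: t_res = M/Q_s = 14.51 kg / 0.0584167 kg/s = 248.388 s
Convert to SI: D = 0.1213 m, h = 0.00864 m, N = 27.5/60 = 0.458333 rev/s
Shear rate: γ̇ = πDN/h = π·0.1213·0.458333/0.00864 = 20.2152 s⁻¹
Adiabatic rise: ΔT = η γ̇² t_res / (ρ cp) = 2216·(20.2152)²·248.388 / (902·2163) = 115.291 K

value=115.3 K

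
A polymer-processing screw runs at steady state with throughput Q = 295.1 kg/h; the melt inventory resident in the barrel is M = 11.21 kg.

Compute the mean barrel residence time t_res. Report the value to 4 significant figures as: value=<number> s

Convert throughput: Q = 295.1 kg/h = 295.1/3600 = 0.0819722 kg/s
t_res = M / Q_s = 11.21 ÷ 0.0819722 = 136.754 s

value=136.8 s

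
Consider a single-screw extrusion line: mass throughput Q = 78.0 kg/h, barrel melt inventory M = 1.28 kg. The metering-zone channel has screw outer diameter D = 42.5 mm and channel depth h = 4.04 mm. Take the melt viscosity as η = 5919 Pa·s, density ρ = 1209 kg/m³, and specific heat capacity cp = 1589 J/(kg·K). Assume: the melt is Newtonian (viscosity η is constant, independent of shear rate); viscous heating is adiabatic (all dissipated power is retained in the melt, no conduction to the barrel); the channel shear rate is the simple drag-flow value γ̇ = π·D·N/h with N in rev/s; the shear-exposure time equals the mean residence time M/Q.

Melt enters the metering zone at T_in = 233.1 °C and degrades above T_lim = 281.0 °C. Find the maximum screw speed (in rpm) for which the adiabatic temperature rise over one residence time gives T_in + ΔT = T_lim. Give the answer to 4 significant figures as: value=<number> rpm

value=29.45 rpm

Throughput in SI: Q_s = 78.0 kg/h ÷ 3600 s/h = 0.0216667 kg/s
Mean residence time: t_res = M/Q_s = 1.28 kg / 0.0216667 kg/s = 59.0769 s
Geometry in SI: D = 42.5 mm → 0.0425 m, h = 4.04 mm → 0.00404 m
Allowable rise: ΔT_a = T_lim − T_in = 281.0 − 233.1 = 47.9 K
γ̇_max² = ΔT_a·ρ·cp / (η·t_res) = [47.9 × 1209 × 1589] / [5919 × 59.0769] = 263.16 s⁻²
γ̇_max = sqrt(263.16) = 16.2222 s⁻¹
Solve γ̇ = πDN/h for N: N_max = γ̇_max·h/(π·D) = 16.2222 × 0.00404 / (π × 0.0425) = 0.490854 rev/s = 29.4512 rpm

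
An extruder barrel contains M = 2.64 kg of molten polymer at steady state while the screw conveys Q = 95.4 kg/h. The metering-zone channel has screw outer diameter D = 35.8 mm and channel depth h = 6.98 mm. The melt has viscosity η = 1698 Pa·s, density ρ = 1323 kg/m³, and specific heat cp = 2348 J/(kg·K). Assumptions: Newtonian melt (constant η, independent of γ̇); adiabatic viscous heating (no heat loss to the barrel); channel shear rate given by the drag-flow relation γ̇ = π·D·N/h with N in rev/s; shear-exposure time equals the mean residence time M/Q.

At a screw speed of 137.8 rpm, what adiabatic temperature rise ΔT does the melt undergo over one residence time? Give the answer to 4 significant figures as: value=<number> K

value=74.57 K

Convert throughput: Q = 95.4 kg/h = 95.4/3600 = 0.0265 kg/s
t_res = M / Q_s = 2.64 ÷ 0.0265 = 99.6226 s
Convert to SI: D = 0.0358 m, h = 0.00698 m, N = 137.8/60 = 2.29667 rev/s
γ̇ = π D N / h = (π)(0.0358)(2.29667) / 0.00698 = 37.0063 s⁻¹
ΔT = η·γ̇²·t_res/(ρ·cp) = [1698 × 37.0063² × 99.6226] / [1323 × 2348] = 74.5742 K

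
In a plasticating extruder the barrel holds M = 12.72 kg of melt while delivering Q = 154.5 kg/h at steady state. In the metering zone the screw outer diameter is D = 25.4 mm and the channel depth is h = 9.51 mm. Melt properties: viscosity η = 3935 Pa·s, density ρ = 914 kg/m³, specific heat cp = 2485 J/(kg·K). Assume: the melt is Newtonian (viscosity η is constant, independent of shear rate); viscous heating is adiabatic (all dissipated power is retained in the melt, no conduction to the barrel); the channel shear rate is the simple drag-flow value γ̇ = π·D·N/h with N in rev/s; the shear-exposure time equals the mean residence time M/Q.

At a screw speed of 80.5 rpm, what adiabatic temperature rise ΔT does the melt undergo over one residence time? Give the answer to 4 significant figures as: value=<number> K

value=65.08 K

Convert throughput: Q = 154.5 kg/h = 154.5/3600 = 0.0429167 kg/s
Mean residence time: t_res = M/Q_s = 12.72 kg / 0.0429167 kg/s = 296.388 s
Geometry in metres: D = 25.4 mm → 0.0254 m, h = 9.51 mm → 0.00951 m; screw speed N = 80.5 rpm = 1.34167 rev/s
γ̇ = π·D·N / h = π · 0.0254 · 1.34167 / 0.00951 = 11.2576 s⁻¹
Adiabatic rise: ΔT = η γ̇² t_res / (ρ cp) = 3935·(11.2576)²·296.388 / (914·2485) = 65.0772 K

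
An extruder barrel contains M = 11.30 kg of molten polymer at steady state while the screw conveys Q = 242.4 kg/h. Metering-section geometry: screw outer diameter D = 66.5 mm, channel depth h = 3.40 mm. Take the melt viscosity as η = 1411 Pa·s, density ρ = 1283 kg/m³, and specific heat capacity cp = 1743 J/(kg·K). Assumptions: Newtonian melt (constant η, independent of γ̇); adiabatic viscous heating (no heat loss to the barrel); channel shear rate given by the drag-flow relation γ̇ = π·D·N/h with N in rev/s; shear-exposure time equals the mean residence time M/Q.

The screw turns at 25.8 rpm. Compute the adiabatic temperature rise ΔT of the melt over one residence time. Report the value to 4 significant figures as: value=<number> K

value=73.92 K

Throughput in SI: Q_s = 242.4 kg/h ÷ 3600 s/h = 0.0673333 kg/s
t_res = M / Q_s = 11.30 / 0.0673333 = 167.822 s
D = 66.5 mm = 0.0665 m;  h = 3.40 mm = 0.0034 m;  N = 25.8 rpm / 60 = 0.43 rev/s
γ̇ = π·D·N / h = π · 0.0665 · 0.43 / 0.0034 = 26.4217 s⁻¹
Adiabatic rise: ΔT = η γ̇² t_res / (ρ cp) = 1411·(26.4217)²·167.822 / (1283·1743) = 73.9219 K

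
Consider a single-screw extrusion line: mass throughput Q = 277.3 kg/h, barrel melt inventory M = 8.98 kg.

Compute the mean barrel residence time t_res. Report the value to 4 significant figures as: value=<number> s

Q_s = Q / 3600 = 277.3 / 3600 = 0.0770278 kg/s
t_res = M / Q_s = 8.98 / 0.0770278 = 116.581 s

value=116.6 s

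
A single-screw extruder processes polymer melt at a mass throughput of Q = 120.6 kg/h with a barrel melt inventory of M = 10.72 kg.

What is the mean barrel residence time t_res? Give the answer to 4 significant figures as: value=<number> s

Convert throughput: Q = 120.6 kg/h = 120.6/3600 = 0.0335 kg/s
Mean residence time: t_res = M/Q_s = 10.72 kg / 0.0335 kg/s = 320 s

value=320.0 s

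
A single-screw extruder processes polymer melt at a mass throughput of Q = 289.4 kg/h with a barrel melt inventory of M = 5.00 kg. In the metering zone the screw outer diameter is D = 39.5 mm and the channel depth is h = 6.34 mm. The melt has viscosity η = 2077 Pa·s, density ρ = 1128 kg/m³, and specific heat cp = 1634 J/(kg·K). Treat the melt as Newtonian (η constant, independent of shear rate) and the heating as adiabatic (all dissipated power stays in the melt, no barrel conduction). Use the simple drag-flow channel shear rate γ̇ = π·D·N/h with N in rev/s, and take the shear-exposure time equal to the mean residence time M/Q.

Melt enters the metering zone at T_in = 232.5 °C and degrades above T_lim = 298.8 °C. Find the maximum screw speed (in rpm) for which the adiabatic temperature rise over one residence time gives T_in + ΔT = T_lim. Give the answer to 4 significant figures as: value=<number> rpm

Throughput in SI: Q_s = 289.4 kg/h ÷ 3600 s/h = 0.0803889 kg/s
t_res = M / Q_s = 5.00 / 0.0803889 = 62.1977 s
Geometry in SI: D = 39.5 mm → 0.0395 m, h = 6.34 mm → 0.00634 m
Allowable rise: ΔT_a = T_lim − T_in = 298.8 − 232.5 = 66.3 K
Invert ΔT = ηγ̇²t_res/(ρcp) for γ̇: γ̇_max² = ΔT_a ρ cp / (η t_res) = 66.3·1128·1634 / (2077·62.1977) = 945.941 s⁻²
Take the square root: γ̇_max = √(945.941) = 30.7562 s⁻¹
Solve γ̇ = πDN/h for N: N_max = γ̇_max·h/(π·D) = 30.7562 × 0.00634 / (π × 0.0395) = 1.57136 rev/s = 94.2813 rpm

value=94.28 rpm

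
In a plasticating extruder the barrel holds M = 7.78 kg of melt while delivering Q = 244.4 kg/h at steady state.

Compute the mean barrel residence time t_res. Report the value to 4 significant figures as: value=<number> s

Q_s = Q / 3600 = 244.4 / 3600 = 0.0678889 kg/s
t_res = M / Q_s = 7.78 / 0.0678889 = 114.599 s

value=114.6 s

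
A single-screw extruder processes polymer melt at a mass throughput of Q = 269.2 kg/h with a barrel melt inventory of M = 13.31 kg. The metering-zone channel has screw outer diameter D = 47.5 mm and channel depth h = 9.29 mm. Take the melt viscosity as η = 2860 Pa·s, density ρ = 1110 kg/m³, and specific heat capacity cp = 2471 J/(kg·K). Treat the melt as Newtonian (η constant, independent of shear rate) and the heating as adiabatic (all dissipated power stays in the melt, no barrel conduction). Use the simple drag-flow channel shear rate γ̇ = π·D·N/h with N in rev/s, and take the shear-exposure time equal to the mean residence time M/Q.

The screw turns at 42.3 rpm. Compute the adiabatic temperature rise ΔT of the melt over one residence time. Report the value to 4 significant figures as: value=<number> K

value=23.80 K

Throughput in SI: Q_s = 269.2 kg/h ÷ 3600 s/h = 0.0747778 kg/s
t_res = M / Q_s = 13.31 / 0.0747778 = 177.994 s
Geometry in metres: D = 47.5 mm → 0.0475 m, h = 9.29 mm → 0.00929 m; screw speed N = 42.3 rpm = 0.705 rev/s
Shear rate: γ̇ = πDN/h = π·0.0475·0.705/0.00929 = 11.3244 s⁻¹
ΔT = η·γ̇²·t_res/(ρ·cp) = [2860 × 11.3244² × 177.994] / [1110 × 2471] = 23.8018 K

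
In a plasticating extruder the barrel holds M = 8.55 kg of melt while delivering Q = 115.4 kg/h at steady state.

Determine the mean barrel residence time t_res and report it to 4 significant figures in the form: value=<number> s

value=266.7 s

Convert throughput: Q = 115.4 kg/h = 115.4/3600 = 0.0320556 kg/s
Mean residence time: t_res = M/Q_s = 8.55 kg / 0.0320556 kg/s = 266.724 s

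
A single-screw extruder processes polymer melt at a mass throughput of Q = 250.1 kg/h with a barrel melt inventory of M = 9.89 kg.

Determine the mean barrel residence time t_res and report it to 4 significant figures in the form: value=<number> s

Q_s = Q / 3600 = 250.1 / 3600 = 0.0694722 kg/s
t_res = M / Q_s = 9.89 / 0.0694722 = 142.359 s

value=142.4 s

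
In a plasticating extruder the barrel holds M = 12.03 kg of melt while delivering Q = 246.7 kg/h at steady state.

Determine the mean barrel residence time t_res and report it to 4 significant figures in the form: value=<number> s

value=175.5 s

Throughput in SI: Q_s = 246.7 kg/h ÷ 3600 s/h = 0.0685278 kg/s
Mean residence time: t_res = M/Q_s = 12.03 kg / 0.0685278 kg/s = 175.549 s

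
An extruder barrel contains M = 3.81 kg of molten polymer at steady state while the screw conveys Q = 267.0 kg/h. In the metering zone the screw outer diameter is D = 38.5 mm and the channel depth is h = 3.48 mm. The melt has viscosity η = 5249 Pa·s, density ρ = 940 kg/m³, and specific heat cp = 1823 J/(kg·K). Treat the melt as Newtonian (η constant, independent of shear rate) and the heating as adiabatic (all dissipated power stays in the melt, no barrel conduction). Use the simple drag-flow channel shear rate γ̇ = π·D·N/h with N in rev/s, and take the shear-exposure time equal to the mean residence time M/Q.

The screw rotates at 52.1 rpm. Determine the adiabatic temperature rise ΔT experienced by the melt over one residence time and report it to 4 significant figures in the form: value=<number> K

value=143.3 K

Convert throughput: Q = 267.0 kg/h = 267.0/3600 = 0.0741667 kg/s
Mean residence time: t_res = M/Q_s = 3.81 kg / 0.0741667 kg/s = 51.3708 s
Geometry in metres: D = 38.5 mm → 0.0385 m, h = 3.48 mm → 0.00348 m; screw speed N = 52.1 rpm = 0.868333 rev/s
γ̇ = π·D·N / h = π · 0.0385 · 0.868333 / 0.00348 = 30.1799 s⁻¹
ΔT = η·γ̇²·t_res / (ρ·cp) = 5249 · (30.1799)² · 51.3708 / (940 · 1823) = 143.322 K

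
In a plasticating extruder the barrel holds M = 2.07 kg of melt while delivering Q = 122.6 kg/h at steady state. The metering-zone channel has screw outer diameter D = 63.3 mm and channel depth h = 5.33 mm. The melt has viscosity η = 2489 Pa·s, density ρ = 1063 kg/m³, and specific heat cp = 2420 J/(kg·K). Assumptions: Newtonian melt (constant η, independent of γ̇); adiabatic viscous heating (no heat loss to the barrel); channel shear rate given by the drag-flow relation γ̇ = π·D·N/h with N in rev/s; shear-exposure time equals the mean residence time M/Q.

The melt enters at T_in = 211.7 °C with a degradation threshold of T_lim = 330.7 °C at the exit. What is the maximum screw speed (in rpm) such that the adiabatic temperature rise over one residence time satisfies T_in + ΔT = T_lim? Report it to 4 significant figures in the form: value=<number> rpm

value=72.34 rpm

Convert throughput: Q = 122.6 kg/h = 122.6/3600 = 0.0340556 kg/s
t_res = M / Q_s = 2.07 / 0.0340556 = 60.783 s
D = 63.3 mm = 0.0633 m;  h = 5.33 mm = 0.00533 m
Allowable rise: ΔT_a = T_lim − T_in = 330.7 − 211.7 = 119 K
Invert ΔT = ηγ̇²t_res/(ρcp) for γ̇: γ̇_max² = ΔT_a ρ cp / (η t_res) = 119·1063·2420 / (2489·60.783) = 2023.43 s⁻²
γ̇_max = sqrt(2023.43) = 44.9826 s⁻¹
N_max = γ̇_max·h / (π·D) = 44.9826 · 0.00533 / (π · 0.0633) = 1.20564 rev/s = 72.3384 rpm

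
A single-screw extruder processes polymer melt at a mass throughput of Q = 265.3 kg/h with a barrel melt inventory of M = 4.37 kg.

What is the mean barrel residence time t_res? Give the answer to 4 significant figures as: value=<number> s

Convert throughput: Q = 265.3 kg/h = 265.3/3600 = 0.0736944 kg/s
t_res = M / Q_s = 4.37 / 0.0736944 = 59.2989 s

value=59.30 s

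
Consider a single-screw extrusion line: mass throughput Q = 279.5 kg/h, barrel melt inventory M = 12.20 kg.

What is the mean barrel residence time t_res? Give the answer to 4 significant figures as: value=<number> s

value=157.1 s

Convert throughput: Q = 279.5 kg/h = 279.5/3600 = 0.0776389 kg/s
t_res = M / Q_s = 12.20 / 0.0776389 = 157.138 s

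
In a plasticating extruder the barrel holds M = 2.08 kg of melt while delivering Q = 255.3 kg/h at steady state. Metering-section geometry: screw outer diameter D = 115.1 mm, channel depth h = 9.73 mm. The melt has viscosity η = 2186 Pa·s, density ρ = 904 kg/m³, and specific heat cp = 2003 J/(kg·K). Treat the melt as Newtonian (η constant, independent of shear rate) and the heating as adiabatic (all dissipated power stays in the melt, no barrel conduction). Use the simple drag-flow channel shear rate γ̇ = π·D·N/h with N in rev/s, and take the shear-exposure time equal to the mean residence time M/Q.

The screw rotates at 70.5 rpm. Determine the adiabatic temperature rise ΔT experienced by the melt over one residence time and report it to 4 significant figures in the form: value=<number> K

value=67.52 K

Throughput in SI: Q_s = 255.3 kg/h ÷ 3600 s/h = 0.0709167 kg/s
Mean residence time: t_res = M/Q_s = 2.08 kg / 0.0709167 kg/s = 29.3302 s
D = 115.1 mm = 0.1151 m;  h = 9.73 mm = 0.00973 m;  N = 70.5 rpm / 60 = 1.175 rev/s
γ̇ = π D N / h = (π)(0.1151)(1.175) / 0.00973 = 43.6667 s⁻¹
ΔT = η·γ̇²·t_res/(ρ·cp) = [2186 × 43.6667² × 29.3302] / [904 × 2003] = 67.5175 K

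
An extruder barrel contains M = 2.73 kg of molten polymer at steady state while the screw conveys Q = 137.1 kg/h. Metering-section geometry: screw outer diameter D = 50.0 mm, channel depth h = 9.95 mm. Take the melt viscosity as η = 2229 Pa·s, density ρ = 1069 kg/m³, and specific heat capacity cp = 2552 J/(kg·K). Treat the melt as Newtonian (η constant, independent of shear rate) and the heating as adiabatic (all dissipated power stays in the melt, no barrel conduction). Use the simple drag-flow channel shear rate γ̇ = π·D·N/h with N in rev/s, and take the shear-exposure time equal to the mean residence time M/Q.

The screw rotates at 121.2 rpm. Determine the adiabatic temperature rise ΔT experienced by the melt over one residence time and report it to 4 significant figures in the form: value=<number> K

Throughput in SI: Q_s = 137.1 kg/h ÷ 3600 s/h = 0.0380833 kg/s
t_res = M / Q_s = 2.73 ÷ 0.0380833 = 71.6849 s
Convert to SI: D = 0.05 m, h = 0.00995 m, N = 121.2/60 = 2.02 rev/s
Shear rate: γ̇ = πDN/h = π·0.05·2.02/0.00995 = 31.8895 s⁻¹
ΔT = η·γ̇²·t_res / (ρ·cp) = 2229 · (31.8895)² · 71.6849 / (1069 · 2552) = 59.5629 K

value=59.56 K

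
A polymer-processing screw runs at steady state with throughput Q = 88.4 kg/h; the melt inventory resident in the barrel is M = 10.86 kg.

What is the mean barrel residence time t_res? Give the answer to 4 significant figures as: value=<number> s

Convert throughput: Q = 88.4 kg/h = 88.4/3600 = 0.0245556 kg/s
t_res = M / Q_s = 10.86 ÷ 0.0245556 = 442.262 s

value=442.3 s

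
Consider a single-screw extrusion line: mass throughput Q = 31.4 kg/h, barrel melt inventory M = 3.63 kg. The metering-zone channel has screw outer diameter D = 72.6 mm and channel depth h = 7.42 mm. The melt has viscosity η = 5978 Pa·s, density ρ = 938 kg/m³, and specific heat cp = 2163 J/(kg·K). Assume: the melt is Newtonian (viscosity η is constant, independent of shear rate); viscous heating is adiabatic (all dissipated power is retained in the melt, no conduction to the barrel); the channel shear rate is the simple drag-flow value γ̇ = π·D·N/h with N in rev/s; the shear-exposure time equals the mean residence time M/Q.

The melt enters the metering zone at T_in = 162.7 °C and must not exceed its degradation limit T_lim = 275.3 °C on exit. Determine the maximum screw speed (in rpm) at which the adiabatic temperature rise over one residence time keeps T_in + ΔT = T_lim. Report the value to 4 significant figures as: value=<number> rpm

value=18.70 rpm

Throughput in SI: Q_s = 31.4 kg/h ÷ 3600 s/h = 0.00872222 kg/s
t_res = M / Q_s = 3.63 / 0.00872222 = 416.178 s
D = 72.6 mm = 0.0726 m;  h = 7.42 mm = 0.00742 m
ΔT_a = T_lim − T_in = 275.3 °C − 162.7 °C = 112.6 K
γ̇_max² = ΔT_a·ρ·cp/(η·t_res) = 112.6·938·2163/(5978·416.178) = 91.8253 s⁻²
γ̇_max = sqrt(91.8253) = 9.58255 s⁻¹
N_max = γ̇_max·h / (π·D) = 9.58255 · 0.00742 / (π · 0.0726) = 0.311744 rev/s = 18.7047 rpm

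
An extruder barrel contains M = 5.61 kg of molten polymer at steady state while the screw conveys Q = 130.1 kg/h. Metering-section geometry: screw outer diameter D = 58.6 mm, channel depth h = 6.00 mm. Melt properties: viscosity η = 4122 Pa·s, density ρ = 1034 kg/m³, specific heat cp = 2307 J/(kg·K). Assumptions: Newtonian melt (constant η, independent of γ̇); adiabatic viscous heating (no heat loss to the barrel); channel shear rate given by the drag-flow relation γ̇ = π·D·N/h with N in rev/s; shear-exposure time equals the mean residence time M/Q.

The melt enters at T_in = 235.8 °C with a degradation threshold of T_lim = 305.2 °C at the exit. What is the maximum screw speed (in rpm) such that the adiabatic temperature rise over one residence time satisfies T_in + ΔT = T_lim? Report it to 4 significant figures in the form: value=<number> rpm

Q_s = Q / 3600 = 130.1 / 3600 = 0.0361389 kg/s
Mean residence time: t_res = M/Q_s = 5.61 kg / 0.0361389 kg/s = 155.234 s
Geometry in SI: D = 58.6 mm → 0.0586 m, h = 6.00 mm → 0.006 m
ΔT_a = T_lim − T_in = 305.2 − 235.8 = 69.4 K
Invert ΔT = ηγ̇²t_res/(ρcp) for γ̇: γ̇_max² = ΔT_a ρ cp / (η t_res) = 69.4·1034·2307 / (4122·155.234) = 258.721 s⁻²
γ̇_max = sqrt(258.721) = 16.0848 s⁻¹
N_max = γ̇_max h / (πD) = 16.0848·0.006/(π·0.0586) = 0.524227 rev/s → ×60 = 31.4536 rpm

value=31.45 rpm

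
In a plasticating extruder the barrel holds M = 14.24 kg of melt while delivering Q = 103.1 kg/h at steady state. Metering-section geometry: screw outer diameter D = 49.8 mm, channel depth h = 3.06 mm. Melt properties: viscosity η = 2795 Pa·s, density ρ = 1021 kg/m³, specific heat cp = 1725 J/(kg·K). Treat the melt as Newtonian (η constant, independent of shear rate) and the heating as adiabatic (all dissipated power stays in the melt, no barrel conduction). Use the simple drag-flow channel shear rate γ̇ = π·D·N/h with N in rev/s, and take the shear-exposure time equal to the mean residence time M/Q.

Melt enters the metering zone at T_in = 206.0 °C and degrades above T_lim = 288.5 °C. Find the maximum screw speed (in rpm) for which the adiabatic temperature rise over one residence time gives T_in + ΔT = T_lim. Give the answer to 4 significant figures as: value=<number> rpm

Throughput in SI: Q_s = 103.1 kg/h ÷ 3600 s/h = 0.0286389 kg/s
t_res = M / Q_s = 14.24 / 0.0286389 = 497.226 s
Convert to metres: D = 0.0498 m, h = 0.00306 m
ΔT_a = T_lim − T_in = 288.5 − 206.0 = 82.5 K
γ̇_max² = ΔT_a·ρ·cp / (η·t_res) = [82.5 × 1021 × 1725] / [2795 × 497.226] = 104.552 s⁻²
γ̇_max = √104.552 = 10.2251 s⁻¹
N_max = γ̇_max·h / (π·D) = 10.2251 · 0.00306 / (π · 0.0498) = 0.19999 rev/s = 11.9994 rpm

value=12.00 rpm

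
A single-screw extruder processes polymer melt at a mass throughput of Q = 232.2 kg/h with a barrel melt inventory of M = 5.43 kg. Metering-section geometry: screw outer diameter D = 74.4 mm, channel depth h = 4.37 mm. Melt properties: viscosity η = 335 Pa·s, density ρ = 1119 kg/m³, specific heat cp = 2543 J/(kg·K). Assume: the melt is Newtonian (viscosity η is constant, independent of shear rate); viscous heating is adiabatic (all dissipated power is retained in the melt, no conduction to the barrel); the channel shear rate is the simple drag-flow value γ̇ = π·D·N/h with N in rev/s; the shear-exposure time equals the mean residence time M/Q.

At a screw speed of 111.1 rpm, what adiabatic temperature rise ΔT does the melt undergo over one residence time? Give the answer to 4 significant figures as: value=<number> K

Q_s = Q / 3600 = 232.2 / 3600 = 0.0645 kg/s
t_res = M / Q_s = 5.43 / 0.0645 = 84.186 s
Convert to SI: D = 0.0744 m, h = 0.00437 m, N = 111.1/60 = 1.85167 rev/s
Shear rate: γ̇ = πDN/h = π·0.0744·1.85167/0.00437 = 99.0385 s⁻¹
Adiabatic rise: ΔT = η γ̇² t_res / (ρ cp) = 335·(99.0385)²·84.186 / (1119·2543) = 97.2113 K

value=97.21 K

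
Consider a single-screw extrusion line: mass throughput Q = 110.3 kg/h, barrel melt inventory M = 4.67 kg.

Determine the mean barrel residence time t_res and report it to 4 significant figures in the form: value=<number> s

Q_s = Q / 3600 = 110.3 / 3600 = 0.0306389 kg/s
t_res = M / Q_s = 4.67 ÷ 0.0306389 = 152.421 s

value=152.4 s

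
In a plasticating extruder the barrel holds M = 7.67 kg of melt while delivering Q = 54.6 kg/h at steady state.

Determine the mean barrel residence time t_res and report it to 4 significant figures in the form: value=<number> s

Throughput in SI: Q_s = 54.6 kg/h ÷ 3600 s/h = 0.0151667 kg/s
t_res = M / Q_s = 7.67 / 0.0151667 = 505.714 s

value=505.7 s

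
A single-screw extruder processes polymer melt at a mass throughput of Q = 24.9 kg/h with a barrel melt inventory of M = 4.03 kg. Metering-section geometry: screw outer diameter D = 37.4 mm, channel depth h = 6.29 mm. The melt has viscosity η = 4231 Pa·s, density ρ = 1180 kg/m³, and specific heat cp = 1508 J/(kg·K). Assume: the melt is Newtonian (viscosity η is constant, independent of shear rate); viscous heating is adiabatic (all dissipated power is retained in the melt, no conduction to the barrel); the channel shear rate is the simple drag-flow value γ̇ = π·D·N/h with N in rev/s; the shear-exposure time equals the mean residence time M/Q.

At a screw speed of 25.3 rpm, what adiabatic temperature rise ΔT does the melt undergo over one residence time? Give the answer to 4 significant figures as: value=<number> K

Q_s = Q / 3600 = 24.9 / 3600 = 0.00691667 kg/s
t_res = M / Q_s = 4.03 / 0.00691667 = 582.651 s
Geometry in metres: D = 37.4 mm → 0.0374 m, h = 6.29 mm → 0.00629 m; screw speed N = 25.3 rpm = 0.421667 rev/s
Shear rate: γ̇ = πDN/h = π·0.0374·0.421667/0.00629 = 7.87662 s⁻¹
ΔT = η·γ̇²·t_res/(ρ·cp) = [4231 × 7.87662² × 582.651] / [1180 × 1508] = 85.9504 K

value=85.95 K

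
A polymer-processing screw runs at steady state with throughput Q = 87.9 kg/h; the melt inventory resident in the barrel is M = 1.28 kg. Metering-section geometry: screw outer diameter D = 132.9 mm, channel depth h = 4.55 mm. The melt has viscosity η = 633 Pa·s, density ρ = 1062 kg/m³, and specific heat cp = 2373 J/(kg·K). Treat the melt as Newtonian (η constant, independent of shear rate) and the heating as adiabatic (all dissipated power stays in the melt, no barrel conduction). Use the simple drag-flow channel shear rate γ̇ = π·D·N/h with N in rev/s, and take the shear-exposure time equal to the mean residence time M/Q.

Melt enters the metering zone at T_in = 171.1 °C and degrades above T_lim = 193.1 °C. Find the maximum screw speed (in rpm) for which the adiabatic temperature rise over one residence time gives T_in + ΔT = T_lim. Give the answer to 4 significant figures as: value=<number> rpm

value=26.73 rpm

Q_s = Q / 3600 = 87.9 / 3600 = 0.0244167 kg/s
Mean residence time: t_res = M/Q_s = 1.28 kg / 0.0244167 kg/s = 52.4232 s
D = 132.9 mm = 0.1329 m;  h = 4.55 mm = 0.00455 m
ΔT_a = T_lim − T_in = 193.1 °C − 171.1 °C = 22 K
γ̇_max² = ΔT_a·ρ·cp/(η·t_res) = 22·1062·2373/(633·52.4232) = 1670.77 s⁻²
γ̇_max = √1670.77 = 40.8751 s⁻¹
N_max = γ̇_max·h / (π·D) = 40.8751 · 0.00455 / (π · 0.1329) = 0.445446 rev/s = 26.7268 rpm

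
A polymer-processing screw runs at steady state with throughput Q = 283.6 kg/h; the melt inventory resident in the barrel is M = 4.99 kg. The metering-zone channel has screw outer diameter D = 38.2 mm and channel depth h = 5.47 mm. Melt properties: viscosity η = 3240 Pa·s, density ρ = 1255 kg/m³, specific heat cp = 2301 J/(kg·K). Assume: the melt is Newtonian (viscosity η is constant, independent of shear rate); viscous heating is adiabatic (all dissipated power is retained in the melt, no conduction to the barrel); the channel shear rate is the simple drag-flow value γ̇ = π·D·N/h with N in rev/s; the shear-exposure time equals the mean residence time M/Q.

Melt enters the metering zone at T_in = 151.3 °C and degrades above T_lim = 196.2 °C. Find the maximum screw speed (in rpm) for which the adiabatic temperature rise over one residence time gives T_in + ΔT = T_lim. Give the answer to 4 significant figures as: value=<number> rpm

value=68.74 rpm

Convert throughput: Q = 283.6 kg/h = 283.6/3600 = 0.0787778 kg/s
Mean residence time: t_res = M/Q_s = 4.99 kg / 0.0787778 kg/s = 63.3427 s
Convert to metres: D = 0.0382 m, h = 0.00547 m
ΔT_a = T_lim − T_in = 196.2 − 151.3 = 44.9 K
γ̇_max² = ΔT_a·ρ·cp/(η·t_res) = 44.9·1255·2301/(3240·63.3427) = 631.779 s⁻²
γ̇_max = √631.779 = 25.1352 s⁻¹
N_max = γ̇_max h / (πD) = 25.1352·0.00547/(π·0.0382) = 1.14566 rev/s → ×60 = 68.7397 rpm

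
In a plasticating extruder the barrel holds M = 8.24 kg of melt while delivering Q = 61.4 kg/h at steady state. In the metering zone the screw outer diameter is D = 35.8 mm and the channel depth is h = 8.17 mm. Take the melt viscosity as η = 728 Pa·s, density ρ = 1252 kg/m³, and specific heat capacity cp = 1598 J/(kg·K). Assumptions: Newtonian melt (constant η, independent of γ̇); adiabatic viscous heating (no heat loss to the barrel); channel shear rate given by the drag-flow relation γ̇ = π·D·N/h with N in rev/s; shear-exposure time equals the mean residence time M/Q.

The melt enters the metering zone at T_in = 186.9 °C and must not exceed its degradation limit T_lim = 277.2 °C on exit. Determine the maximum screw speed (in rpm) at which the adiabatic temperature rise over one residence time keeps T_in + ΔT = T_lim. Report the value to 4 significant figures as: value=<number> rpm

Convert throughput: Q = 61.4 kg/h = 61.4/3600 = 0.0170556 kg/s
t_res = M / Q_s = 8.24 / 0.0170556 = 483.127 s
Convert to metres: D = 0.0358 m, h = 0.00817 m
ΔT_a = T_lim − T_in = 277.2 °C − 186.9 °C = 90.3 K
γ̇_max² = ΔT_a·ρ·cp/(η·t_res) = 90.3·1252·1598/(728·483.127) = 513.66 s⁻²
γ̇_max = √513.66 = 22.6641 s⁻¹
Solve γ̇ = πDN/h for N: N_max = γ̇_max·h/(π·D) = 22.6641 × 0.00817 / (π × 0.0358) = 1.64637 rev/s = 98.7821 rpm

value=98.78 rpm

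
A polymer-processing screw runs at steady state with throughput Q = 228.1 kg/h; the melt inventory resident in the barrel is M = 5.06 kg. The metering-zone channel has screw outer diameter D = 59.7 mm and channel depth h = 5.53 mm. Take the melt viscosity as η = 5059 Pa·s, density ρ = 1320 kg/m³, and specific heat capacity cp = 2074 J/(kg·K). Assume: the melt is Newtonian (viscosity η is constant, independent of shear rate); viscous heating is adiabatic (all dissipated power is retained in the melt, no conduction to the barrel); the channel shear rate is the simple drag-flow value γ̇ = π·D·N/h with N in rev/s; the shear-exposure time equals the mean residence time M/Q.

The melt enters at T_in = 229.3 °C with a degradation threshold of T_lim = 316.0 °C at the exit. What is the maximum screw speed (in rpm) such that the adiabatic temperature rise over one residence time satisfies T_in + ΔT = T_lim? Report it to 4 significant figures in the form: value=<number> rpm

value=42.88 rpm

Throughput in SI: Q_s = 228.1 kg/h ÷ 3600 s/h = 0.0633611 kg/s
t_res = M / Q_s = 5.06 ÷ 0.0633611 = 79.8597 s
Convert to metres: D = 0.0597 m, h = 0.00553 m
Allowable rise: ΔT_a = T_lim − T_in = 316.0 − 229.3 = 86.7 K
Invert ΔT = ηγ̇²t_res/(ρcp) for γ̇: γ̇_max² = ΔT_a ρ cp / (η t_res) = 86.7·1320·2074 / (5059·79.8597) = 587.502 s⁻²
γ̇_max = sqrt(587.502) = 24.2384 s⁻¹
Solve γ̇ = πDN/h for N: N_max = γ̇_max·h/(π·D) = 24.2384 × 0.00553 / (π × 0.0597) = 0.71467 rev/s = 42.8802 rpm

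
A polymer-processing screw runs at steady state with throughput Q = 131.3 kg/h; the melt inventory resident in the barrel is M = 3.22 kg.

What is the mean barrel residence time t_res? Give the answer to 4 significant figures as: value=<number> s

value=88.29 s

Throughput in SI: Q_s = 131.3 kg/h ÷ 3600 s/h = 0.0364722 kg/s
Mean residence time: t_res = M/Q_s = 3.22 kg / 0.0364722 kg/s = 88.2864 s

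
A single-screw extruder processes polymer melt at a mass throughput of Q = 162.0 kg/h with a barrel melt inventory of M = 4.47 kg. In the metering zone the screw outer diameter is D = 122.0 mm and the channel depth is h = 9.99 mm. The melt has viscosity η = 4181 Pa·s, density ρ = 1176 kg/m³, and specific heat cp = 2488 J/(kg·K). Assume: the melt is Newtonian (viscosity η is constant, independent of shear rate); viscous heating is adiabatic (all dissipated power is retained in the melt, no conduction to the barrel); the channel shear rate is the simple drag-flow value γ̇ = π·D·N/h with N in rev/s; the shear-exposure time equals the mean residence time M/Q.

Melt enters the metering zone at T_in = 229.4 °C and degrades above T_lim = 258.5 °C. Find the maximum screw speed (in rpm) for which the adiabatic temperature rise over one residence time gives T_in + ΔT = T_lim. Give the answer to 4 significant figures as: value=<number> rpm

value=22.39 rpm

Throughput in SI: Q_s = 162.0 kg/h ÷ 3600 s/h = 0.045 kg/s
t_res = M / Q_s = 4.47 ÷ 0.045 = 99.3333 s
D = 122.0 mm = 0.122 m;  h = 9.99 mm = 0.00999 m
ΔT_a = T_lim − T_in = 258.5 − 229.4 = 29.1 K
Invert ΔT = ηγ̇²t_res/(ρcp) for γ̇: γ̇_max² = ΔT_a ρ cp / (η t_res) = 29.1·1176·2488 / (4181·99.3333) = 205.01 s⁻²
Take the square root: γ̇_max = √(205.01) = 14.3182 s⁻¹
N_max = γ̇_max·h / (π·D) = 14.3182 · 0.00999 / (π · 0.122) = 0.373202 rev/s = 22.3921 rpm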